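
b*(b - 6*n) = b^2 - 6*b*n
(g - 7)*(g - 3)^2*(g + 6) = g^4 - 7*g^3 - 27*g^2 + 243*g - 378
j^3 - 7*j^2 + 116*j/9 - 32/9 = (j - 4)*(j - 8/3)*(j - 1/3)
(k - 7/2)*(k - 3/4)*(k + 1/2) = k^3 - 15*k^2/4 + k/2 + 21/16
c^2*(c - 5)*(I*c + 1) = I*c^4 + c^3 - 5*I*c^3 - 5*c^2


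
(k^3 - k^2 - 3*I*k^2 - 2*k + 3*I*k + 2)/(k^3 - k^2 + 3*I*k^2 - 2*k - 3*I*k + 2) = (k^2 - 3*I*k - 2)/(k^2 + 3*I*k - 2)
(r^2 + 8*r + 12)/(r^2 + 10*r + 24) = (r + 2)/(r + 4)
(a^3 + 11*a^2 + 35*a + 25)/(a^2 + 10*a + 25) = a + 1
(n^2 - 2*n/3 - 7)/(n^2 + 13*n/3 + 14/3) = (n - 3)/(n + 2)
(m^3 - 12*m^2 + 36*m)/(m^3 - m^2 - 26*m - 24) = m*(m - 6)/(m^2 + 5*m + 4)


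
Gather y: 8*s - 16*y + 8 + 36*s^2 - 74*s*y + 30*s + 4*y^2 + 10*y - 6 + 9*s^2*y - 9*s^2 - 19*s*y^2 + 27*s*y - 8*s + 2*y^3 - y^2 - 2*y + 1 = 27*s^2 + 30*s + 2*y^3 + y^2*(3 - 19*s) + y*(9*s^2 - 47*s - 8) + 3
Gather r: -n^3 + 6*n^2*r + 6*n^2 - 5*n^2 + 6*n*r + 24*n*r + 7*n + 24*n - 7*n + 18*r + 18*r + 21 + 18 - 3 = -n^3 + n^2 + 24*n + r*(6*n^2 + 30*n + 36) + 36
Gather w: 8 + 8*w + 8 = 8*w + 16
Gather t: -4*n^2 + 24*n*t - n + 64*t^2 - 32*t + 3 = -4*n^2 - n + 64*t^2 + t*(24*n - 32) + 3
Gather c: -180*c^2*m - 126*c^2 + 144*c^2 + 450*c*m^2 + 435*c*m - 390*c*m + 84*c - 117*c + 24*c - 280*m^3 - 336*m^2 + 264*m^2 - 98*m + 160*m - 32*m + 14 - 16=c^2*(18 - 180*m) + c*(450*m^2 + 45*m - 9) - 280*m^3 - 72*m^2 + 30*m - 2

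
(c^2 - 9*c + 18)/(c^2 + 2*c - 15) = (c - 6)/(c + 5)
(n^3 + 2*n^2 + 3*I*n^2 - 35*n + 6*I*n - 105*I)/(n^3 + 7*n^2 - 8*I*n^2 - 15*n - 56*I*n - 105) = (n^2 + n*(-5 + 3*I) - 15*I)/(n^2 - 8*I*n - 15)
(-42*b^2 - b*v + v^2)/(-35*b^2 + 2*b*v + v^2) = (-42*b^2 - b*v + v^2)/(-35*b^2 + 2*b*v + v^2)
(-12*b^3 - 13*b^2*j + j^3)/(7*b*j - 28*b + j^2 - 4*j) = (-12*b^3 - 13*b^2*j + j^3)/(7*b*j - 28*b + j^2 - 4*j)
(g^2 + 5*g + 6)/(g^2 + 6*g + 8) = (g + 3)/(g + 4)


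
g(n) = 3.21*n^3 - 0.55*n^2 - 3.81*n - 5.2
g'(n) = 9.63*n^2 - 1.1*n - 3.81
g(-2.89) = -76.26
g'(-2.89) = 79.80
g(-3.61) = -149.63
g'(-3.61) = 125.66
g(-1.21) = -7.08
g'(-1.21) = 11.62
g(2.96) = 61.95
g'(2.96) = 77.31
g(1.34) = -3.57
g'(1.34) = 12.01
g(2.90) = 57.41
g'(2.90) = 73.99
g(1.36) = -3.32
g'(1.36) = 12.51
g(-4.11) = -221.69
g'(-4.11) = 163.38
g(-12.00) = -5585.56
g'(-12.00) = 1396.11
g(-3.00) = -85.39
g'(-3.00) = 86.16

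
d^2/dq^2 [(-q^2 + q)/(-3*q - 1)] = 8/(27*q^3 + 27*q^2 + 9*q + 1)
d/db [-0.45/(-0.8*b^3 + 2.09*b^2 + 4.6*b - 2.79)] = (-1.08*b^2 + 1.881*b + 2.07)/(0.8*b^3 - 2.09*b^2 - 4.6*b + 2.79)^2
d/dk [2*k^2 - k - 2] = 4*k - 1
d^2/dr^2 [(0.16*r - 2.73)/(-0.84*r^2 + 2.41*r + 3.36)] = ((0.16*r - 2.73)*(1.68*r - 2.41)*(3.36*r - 4.82) + (0.8064*r - 5.3576)*(-0.84*r^2 + 2.41*r + 3.36))/(-0.84*r^2 + 2.41*r + 3.36)^3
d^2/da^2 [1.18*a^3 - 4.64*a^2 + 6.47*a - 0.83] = 7.08*a - 9.28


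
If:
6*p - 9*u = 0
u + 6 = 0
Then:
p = -9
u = -6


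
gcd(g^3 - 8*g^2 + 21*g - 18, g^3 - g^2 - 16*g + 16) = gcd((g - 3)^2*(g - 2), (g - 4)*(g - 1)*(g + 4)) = 1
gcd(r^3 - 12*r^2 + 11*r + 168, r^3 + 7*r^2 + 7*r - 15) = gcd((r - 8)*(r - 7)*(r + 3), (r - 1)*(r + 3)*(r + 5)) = r + 3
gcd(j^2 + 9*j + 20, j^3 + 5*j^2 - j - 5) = j + 5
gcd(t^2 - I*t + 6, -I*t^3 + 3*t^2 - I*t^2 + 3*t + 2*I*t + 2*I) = t + 2*I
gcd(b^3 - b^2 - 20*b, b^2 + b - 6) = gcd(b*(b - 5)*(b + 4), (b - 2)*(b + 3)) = 1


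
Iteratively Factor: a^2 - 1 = (a + 1)*(a - 1)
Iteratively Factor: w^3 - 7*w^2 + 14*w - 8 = (w - 2)*(w^2 - 5*w + 4) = (w - 2)*(w - 1)*(w - 4)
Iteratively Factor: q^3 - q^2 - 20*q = (q)*(q^2 - q - 20) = q*(q + 4)*(q - 5)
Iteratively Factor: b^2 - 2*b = (b)*(b - 2)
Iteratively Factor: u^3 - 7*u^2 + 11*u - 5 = (u - 5)*(u^2 - 2*u + 1) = (u - 5)*(u - 1)*(u - 1)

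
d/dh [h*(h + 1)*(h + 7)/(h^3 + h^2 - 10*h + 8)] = (-7*h^4 - 34*h^3 - 63*h^2 + 128*h + 56)/(h^6 + 2*h^5 - 19*h^4 - 4*h^3 + 116*h^2 - 160*h + 64)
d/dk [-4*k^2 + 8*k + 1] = 8 - 8*k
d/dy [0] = 0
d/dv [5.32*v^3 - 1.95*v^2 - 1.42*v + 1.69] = 15.96*v^2 - 3.9*v - 1.42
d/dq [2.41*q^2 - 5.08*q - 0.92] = 4.82*q - 5.08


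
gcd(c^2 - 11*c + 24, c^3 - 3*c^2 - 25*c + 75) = c - 3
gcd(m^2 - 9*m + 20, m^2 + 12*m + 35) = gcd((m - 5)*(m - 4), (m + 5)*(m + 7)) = 1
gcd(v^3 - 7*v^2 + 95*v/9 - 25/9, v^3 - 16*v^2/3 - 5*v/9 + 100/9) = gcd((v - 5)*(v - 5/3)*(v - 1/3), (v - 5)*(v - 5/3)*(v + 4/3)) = v^2 - 20*v/3 + 25/3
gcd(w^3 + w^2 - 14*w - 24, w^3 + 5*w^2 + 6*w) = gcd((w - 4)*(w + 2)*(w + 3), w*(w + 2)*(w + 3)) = w^2 + 5*w + 6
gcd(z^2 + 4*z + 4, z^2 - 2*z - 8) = z + 2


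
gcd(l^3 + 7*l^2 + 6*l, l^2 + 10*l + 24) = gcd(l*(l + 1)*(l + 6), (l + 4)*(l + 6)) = l + 6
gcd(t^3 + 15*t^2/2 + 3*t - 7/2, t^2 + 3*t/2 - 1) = t - 1/2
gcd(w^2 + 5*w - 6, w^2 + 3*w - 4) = w - 1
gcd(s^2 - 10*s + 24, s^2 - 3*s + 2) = 1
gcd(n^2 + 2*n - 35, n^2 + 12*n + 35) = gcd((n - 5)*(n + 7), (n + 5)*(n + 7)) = n + 7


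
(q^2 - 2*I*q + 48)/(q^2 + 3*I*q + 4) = (q^2 - 2*I*q + 48)/(q^2 + 3*I*q + 4)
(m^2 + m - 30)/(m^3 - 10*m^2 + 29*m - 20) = (m + 6)/(m^2 - 5*m + 4)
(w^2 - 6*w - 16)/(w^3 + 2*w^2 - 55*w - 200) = (w + 2)/(w^2 + 10*w + 25)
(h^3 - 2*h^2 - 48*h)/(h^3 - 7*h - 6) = h*(-h^2 + 2*h + 48)/(-h^3 + 7*h + 6)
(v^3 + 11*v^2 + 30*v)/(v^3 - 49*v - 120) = v*(v + 6)/(v^2 - 5*v - 24)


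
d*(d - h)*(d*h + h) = d^3*h - d^2*h^2 + d^2*h - d*h^2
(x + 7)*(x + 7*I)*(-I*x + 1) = -I*x^3 + 8*x^2 - 7*I*x^2 + 56*x + 7*I*x + 49*I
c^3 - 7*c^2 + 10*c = c*(c - 5)*(c - 2)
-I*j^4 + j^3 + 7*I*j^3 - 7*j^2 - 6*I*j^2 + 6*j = j*(j - 6)*(j + I)*(-I*j + I)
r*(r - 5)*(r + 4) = r^3 - r^2 - 20*r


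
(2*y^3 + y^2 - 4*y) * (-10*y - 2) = -20*y^4 - 14*y^3 + 38*y^2 + 8*y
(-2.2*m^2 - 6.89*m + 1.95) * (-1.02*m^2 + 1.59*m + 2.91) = 2.244*m^4 + 3.5298*m^3 - 19.3461*m^2 - 16.9494*m + 5.6745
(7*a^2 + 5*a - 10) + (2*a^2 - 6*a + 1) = 9*a^2 - a - 9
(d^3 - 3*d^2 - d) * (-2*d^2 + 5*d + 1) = -2*d^5 + 11*d^4 - 12*d^3 - 8*d^2 - d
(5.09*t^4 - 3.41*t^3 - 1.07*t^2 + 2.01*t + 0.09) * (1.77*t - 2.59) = 9.0093*t^5 - 19.2188*t^4 + 6.938*t^3 + 6.329*t^2 - 5.0466*t - 0.2331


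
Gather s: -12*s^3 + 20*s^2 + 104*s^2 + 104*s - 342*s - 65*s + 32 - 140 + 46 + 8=-12*s^3 + 124*s^2 - 303*s - 54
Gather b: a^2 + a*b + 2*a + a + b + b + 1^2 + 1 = a^2 + 3*a + b*(a + 2) + 2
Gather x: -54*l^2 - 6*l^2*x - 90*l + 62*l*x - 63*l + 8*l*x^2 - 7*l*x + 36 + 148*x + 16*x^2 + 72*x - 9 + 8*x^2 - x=-54*l^2 - 153*l + x^2*(8*l + 24) + x*(-6*l^2 + 55*l + 219) + 27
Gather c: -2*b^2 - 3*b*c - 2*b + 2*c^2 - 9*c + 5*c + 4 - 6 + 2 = -2*b^2 - 2*b + 2*c^2 + c*(-3*b - 4)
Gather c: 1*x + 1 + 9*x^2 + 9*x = 9*x^2 + 10*x + 1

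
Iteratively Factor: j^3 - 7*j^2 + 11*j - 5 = (j - 5)*(j^2 - 2*j + 1) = (j - 5)*(j - 1)*(j - 1)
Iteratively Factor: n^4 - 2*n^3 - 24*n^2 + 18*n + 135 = (n - 3)*(n^3 + n^2 - 21*n - 45) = (n - 3)*(n + 3)*(n^2 - 2*n - 15) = (n - 3)*(n + 3)^2*(n - 5)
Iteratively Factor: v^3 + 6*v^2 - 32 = (v + 4)*(v^2 + 2*v - 8) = (v - 2)*(v + 4)*(v + 4)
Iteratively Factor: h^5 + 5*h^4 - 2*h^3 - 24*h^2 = (h - 2)*(h^4 + 7*h^3 + 12*h^2) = (h - 2)*(h + 4)*(h^3 + 3*h^2) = h*(h - 2)*(h + 4)*(h^2 + 3*h) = h*(h - 2)*(h + 3)*(h + 4)*(h)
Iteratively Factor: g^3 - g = (g)*(g^2 - 1) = g*(g - 1)*(g + 1)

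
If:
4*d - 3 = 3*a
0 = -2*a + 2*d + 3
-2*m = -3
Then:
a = 9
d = 15/2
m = 3/2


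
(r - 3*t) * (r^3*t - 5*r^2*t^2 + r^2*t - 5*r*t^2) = r^4*t - 8*r^3*t^2 + r^3*t + 15*r^2*t^3 - 8*r^2*t^2 + 15*r*t^3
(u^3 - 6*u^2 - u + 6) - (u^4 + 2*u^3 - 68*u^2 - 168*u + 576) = -u^4 - u^3 + 62*u^2 + 167*u - 570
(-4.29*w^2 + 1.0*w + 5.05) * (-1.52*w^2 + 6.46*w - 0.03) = 6.5208*w^4 - 29.2334*w^3 - 1.0873*w^2 + 32.593*w - 0.1515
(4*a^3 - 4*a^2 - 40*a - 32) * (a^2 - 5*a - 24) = 4*a^5 - 24*a^4 - 116*a^3 + 264*a^2 + 1120*a + 768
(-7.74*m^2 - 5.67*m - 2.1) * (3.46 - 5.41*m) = 41.8734*m^3 + 3.8943*m^2 - 8.2572*m - 7.266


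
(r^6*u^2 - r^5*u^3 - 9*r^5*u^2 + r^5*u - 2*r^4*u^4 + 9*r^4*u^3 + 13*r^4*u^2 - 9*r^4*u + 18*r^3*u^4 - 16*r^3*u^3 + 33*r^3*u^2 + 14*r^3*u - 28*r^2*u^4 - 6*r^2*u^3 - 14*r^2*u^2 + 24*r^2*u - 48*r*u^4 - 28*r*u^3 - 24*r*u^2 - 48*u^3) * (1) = r^6*u^2 - r^5*u^3 - 9*r^5*u^2 + r^5*u - 2*r^4*u^4 + 9*r^4*u^3 + 13*r^4*u^2 - 9*r^4*u + 18*r^3*u^4 - 16*r^3*u^3 + 33*r^3*u^2 + 14*r^3*u - 28*r^2*u^4 - 6*r^2*u^3 - 14*r^2*u^2 + 24*r^2*u - 48*r*u^4 - 28*r*u^3 - 24*r*u^2 - 48*u^3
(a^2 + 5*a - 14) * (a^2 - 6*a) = a^4 - a^3 - 44*a^2 + 84*a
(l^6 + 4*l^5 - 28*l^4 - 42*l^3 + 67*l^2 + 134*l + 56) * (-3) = -3*l^6 - 12*l^5 + 84*l^4 + 126*l^3 - 201*l^2 - 402*l - 168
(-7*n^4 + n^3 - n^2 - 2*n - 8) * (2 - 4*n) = 28*n^5 - 18*n^4 + 6*n^3 + 6*n^2 + 28*n - 16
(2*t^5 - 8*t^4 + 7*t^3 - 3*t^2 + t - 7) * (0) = 0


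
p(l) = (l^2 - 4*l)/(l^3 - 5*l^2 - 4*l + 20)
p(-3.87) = -0.31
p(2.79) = 0.40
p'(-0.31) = -0.22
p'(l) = (2*l - 4)/(l^3 - 5*l^2 - 4*l + 20) + (l^2 - 4*l)*(-3*l^2 + 10*l + 4)/(l^3 - 5*l^2 - 4*l + 20)^2 = (-l^4 + 8*l^3 - 24*l^2 + 40*l - 80)/(l^6 - 10*l^5 + 17*l^4 + 80*l^3 - 184*l^2 - 160*l + 400)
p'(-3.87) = -0.14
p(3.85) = 0.05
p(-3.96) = -0.30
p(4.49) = -0.27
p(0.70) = -0.15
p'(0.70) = -0.27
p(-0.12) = 0.02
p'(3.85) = -0.29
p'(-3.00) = -0.45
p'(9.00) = -0.03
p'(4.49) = -0.98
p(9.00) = 0.15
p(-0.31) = 0.06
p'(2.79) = -0.60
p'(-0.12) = -0.20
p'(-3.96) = -0.12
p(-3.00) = -0.52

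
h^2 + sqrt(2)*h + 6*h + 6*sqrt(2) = (h + 6)*(h + sqrt(2))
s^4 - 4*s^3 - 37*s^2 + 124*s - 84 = (s - 7)*(s - 2)*(s - 1)*(s + 6)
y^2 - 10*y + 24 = (y - 6)*(y - 4)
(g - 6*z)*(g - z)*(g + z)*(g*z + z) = g^4*z - 6*g^3*z^2 + g^3*z - g^2*z^3 - 6*g^2*z^2 + 6*g*z^4 - g*z^3 + 6*z^4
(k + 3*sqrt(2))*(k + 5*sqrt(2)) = k^2 + 8*sqrt(2)*k + 30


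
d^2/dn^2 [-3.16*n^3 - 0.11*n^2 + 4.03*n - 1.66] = -18.96*n - 0.22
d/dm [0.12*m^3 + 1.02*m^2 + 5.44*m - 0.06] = 0.36*m^2 + 2.04*m + 5.44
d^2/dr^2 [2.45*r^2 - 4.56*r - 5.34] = 4.90000000000000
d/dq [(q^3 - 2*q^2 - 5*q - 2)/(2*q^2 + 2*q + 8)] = (q^4 + 2*q^3 + 15*q^2 - 12*q - 18)/(2*(q^4 + 2*q^3 + 9*q^2 + 8*q + 16))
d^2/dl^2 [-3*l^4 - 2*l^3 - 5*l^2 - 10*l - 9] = -36*l^2 - 12*l - 10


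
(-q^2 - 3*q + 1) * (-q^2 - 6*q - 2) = q^4 + 9*q^3 + 19*q^2 - 2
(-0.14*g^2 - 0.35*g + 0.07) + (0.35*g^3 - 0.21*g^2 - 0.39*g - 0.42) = 0.35*g^3 - 0.35*g^2 - 0.74*g - 0.35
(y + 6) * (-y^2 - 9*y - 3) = -y^3 - 15*y^2 - 57*y - 18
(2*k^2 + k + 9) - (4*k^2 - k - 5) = -2*k^2 + 2*k + 14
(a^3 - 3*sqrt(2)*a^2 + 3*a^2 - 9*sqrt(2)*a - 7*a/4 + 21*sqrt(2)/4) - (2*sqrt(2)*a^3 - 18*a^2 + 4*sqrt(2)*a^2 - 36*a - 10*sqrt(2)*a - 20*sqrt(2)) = -2*sqrt(2)*a^3 + a^3 - 7*sqrt(2)*a^2 + 21*a^2 + sqrt(2)*a + 137*a/4 + 101*sqrt(2)/4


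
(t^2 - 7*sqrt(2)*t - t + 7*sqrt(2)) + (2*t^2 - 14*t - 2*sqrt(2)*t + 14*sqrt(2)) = 3*t^2 - 15*t - 9*sqrt(2)*t + 21*sqrt(2)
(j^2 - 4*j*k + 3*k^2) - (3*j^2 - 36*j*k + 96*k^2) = -2*j^2 + 32*j*k - 93*k^2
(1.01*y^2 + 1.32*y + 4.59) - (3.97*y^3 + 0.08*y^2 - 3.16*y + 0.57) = -3.97*y^3 + 0.93*y^2 + 4.48*y + 4.02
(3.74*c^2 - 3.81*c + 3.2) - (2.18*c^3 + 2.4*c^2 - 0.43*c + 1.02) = -2.18*c^3 + 1.34*c^2 - 3.38*c + 2.18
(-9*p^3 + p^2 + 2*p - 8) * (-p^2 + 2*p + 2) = 9*p^5 - 19*p^4 - 18*p^3 + 14*p^2 - 12*p - 16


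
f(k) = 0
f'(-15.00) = 0.00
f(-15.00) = 0.00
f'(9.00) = 0.00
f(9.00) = 0.00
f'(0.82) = 0.00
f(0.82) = 0.00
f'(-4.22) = 0.00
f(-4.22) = 0.00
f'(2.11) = 0.00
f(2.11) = 0.00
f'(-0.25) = 0.00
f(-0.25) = 0.00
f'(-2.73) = 0.00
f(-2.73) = 0.00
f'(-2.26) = 0.00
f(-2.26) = 0.00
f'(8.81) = 0.00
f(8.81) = 0.00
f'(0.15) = 0.00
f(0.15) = 0.00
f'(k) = 0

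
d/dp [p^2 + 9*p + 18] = 2*p + 9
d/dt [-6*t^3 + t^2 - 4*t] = -18*t^2 + 2*t - 4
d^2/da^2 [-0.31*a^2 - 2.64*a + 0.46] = -0.620000000000000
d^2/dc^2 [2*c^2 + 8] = 4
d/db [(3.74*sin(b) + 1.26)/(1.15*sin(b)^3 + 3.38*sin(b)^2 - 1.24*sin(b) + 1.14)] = (-8.602*sin(b)^3 - 16.9882*sin(b)^2 - 8.5176*sin(b) + 5.826)*cos(b)/(1.3225*sin(b)^6 + 7.774*sin(b)^5 + 8.5724*sin(b)^4 - 5.7604*sin(b)^3 + 9.244*sin(b)^2 - 2.8272*sin(b) + 1.2996)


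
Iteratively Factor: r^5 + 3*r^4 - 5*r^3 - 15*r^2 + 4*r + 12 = (r + 2)*(r^4 + r^3 - 7*r^2 - r + 6) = (r + 2)*(r + 3)*(r^3 - 2*r^2 - r + 2) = (r + 1)*(r + 2)*(r + 3)*(r^2 - 3*r + 2) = (r - 1)*(r + 1)*(r + 2)*(r + 3)*(r - 2)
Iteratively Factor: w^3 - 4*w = (w + 2)*(w^2 - 2*w) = w*(w + 2)*(w - 2)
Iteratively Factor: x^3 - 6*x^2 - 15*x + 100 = (x - 5)*(x^2 - x - 20) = (x - 5)*(x + 4)*(x - 5)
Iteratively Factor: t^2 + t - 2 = (t - 1)*(t + 2)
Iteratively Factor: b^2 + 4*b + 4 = (b + 2)*(b + 2)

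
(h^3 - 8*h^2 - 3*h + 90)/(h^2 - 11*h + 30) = h + 3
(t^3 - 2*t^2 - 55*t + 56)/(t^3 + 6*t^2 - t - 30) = (t^3 - 2*t^2 - 55*t + 56)/(t^3 + 6*t^2 - t - 30)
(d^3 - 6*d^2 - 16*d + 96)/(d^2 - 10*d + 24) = d + 4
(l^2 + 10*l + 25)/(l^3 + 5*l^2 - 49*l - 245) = (l + 5)/(l^2 - 49)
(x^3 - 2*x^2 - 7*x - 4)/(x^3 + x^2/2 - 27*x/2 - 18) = 2*(x^2 + 2*x + 1)/(2*x^2 + 9*x + 9)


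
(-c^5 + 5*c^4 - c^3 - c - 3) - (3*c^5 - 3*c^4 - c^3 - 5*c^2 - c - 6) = -4*c^5 + 8*c^4 + 5*c^2 + 3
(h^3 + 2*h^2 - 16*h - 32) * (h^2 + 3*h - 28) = h^5 + 5*h^4 - 38*h^3 - 136*h^2 + 352*h + 896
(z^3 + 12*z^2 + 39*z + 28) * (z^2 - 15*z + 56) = z^5 - 3*z^4 - 85*z^3 + 115*z^2 + 1764*z + 1568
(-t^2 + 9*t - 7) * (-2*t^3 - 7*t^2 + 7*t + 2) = 2*t^5 - 11*t^4 - 56*t^3 + 110*t^2 - 31*t - 14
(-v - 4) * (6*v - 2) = -6*v^2 - 22*v + 8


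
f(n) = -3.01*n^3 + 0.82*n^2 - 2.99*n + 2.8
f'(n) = -9.03*n^2 + 1.64*n - 2.99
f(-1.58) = 21.44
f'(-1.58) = -28.12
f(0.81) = -0.68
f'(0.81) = -7.59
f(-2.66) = 73.21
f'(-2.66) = -71.25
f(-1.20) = 12.77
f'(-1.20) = -17.96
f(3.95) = -181.72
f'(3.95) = -137.40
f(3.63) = -141.22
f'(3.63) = -116.02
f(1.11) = -3.63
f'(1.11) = -12.30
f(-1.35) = 15.74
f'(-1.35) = -21.66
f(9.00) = -2151.98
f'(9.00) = -719.66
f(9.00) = -2151.98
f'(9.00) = -719.66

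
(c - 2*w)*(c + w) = c^2 - c*w - 2*w^2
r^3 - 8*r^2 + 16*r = r*(r - 4)^2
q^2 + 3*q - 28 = (q - 4)*(q + 7)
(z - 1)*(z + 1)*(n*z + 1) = n*z^3 - n*z + z^2 - 1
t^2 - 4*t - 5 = (t - 5)*(t + 1)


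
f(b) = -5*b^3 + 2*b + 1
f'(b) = 2 - 15*b^2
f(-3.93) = 296.63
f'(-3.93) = -229.67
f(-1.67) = 20.95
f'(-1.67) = -39.83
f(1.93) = -31.09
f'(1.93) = -53.87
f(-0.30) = 0.54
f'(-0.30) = 0.65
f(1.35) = -8.60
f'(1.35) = -25.34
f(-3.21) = 159.96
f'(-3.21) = -152.56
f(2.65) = -86.75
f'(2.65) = -103.34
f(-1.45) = 13.34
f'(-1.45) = -29.54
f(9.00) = -3626.00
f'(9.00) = -1213.00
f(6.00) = -1067.00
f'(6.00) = -538.00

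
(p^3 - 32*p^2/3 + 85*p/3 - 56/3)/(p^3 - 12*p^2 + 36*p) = (3*p^3 - 32*p^2 + 85*p - 56)/(3*p*(p^2 - 12*p + 36))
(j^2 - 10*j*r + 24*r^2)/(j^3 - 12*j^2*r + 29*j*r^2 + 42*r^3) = (-j + 4*r)/(-j^2 + 6*j*r + 7*r^2)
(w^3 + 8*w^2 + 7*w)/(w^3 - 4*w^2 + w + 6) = w*(w + 7)/(w^2 - 5*w + 6)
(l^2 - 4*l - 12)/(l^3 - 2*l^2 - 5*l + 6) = (l - 6)/(l^2 - 4*l + 3)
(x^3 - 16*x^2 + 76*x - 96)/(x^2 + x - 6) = (x^2 - 14*x + 48)/(x + 3)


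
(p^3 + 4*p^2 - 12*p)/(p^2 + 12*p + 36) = p*(p - 2)/(p + 6)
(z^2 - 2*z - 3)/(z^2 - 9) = (z + 1)/(z + 3)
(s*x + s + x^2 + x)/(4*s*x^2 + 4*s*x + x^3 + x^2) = (s + x)/(x*(4*s + x))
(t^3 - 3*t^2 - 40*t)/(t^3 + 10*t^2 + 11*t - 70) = t*(t - 8)/(t^2 + 5*t - 14)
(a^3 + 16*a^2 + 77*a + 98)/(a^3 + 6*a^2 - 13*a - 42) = (a + 7)/(a - 3)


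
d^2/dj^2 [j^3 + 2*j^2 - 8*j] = 6*j + 4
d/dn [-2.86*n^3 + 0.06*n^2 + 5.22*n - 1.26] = -8.58*n^2 + 0.12*n + 5.22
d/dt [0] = 0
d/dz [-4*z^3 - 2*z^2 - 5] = 4*z*(-3*z - 1)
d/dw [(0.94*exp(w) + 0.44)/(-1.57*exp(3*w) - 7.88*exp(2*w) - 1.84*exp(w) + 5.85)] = (2.9516*exp(3*w) + 9.4796*exp(2*w) + 6.9344*exp(w) + 6.3086)*exp(w)/(2.4649*exp(6*w) + 24.7432*exp(5*w) + 67.872*exp(4*w) + 10.6294*exp(3*w) - 88.8104*exp(2*w) - 21.528*exp(w) + 34.2225)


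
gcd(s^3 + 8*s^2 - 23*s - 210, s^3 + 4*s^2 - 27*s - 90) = s^2 + s - 30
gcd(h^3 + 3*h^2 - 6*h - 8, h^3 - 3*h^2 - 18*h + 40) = h^2 + 2*h - 8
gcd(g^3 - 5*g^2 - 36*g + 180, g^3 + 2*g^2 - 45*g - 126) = g + 6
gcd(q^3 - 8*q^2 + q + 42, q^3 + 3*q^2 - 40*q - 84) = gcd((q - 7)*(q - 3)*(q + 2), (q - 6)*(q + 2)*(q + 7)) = q + 2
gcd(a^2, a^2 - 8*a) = a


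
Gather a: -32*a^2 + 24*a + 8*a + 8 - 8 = -32*a^2 + 32*a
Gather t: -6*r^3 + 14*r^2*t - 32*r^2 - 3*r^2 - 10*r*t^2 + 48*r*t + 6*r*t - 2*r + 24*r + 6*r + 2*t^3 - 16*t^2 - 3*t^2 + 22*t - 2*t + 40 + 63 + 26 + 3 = -6*r^3 - 35*r^2 + 28*r + 2*t^3 + t^2*(-10*r - 19) + t*(14*r^2 + 54*r + 20) + 132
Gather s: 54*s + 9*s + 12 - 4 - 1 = 63*s + 7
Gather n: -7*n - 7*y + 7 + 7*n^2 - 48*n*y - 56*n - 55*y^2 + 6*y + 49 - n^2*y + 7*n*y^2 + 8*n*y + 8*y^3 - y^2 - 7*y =n^2*(7 - y) + n*(7*y^2 - 40*y - 63) + 8*y^3 - 56*y^2 - 8*y + 56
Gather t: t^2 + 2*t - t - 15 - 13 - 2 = t^2 + t - 30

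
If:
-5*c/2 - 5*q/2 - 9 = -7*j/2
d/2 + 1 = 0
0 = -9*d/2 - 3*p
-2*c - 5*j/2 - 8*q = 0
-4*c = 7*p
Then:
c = -21/4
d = -2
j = -27/137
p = 3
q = 753/548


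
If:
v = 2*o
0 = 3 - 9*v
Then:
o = 1/6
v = 1/3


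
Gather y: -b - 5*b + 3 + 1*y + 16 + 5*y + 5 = -6*b + 6*y + 24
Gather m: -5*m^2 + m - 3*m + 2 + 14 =-5*m^2 - 2*m + 16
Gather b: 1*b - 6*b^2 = -6*b^2 + b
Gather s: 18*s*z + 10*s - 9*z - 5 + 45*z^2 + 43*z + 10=s*(18*z + 10) + 45*z^2 + 34*z + 5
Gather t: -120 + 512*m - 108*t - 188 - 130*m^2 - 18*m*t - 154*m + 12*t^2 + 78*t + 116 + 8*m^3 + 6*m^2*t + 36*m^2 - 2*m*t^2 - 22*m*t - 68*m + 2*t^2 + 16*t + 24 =8*m^3 - 94*m^2 + 290*m + t^2*(14 - 2*m) + t*(6*m^2 - 40*m - 14) - 168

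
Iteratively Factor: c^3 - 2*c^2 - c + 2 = (c - 2)*(c^2 - 1) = (c - 2)*(c + 1)*(c - 1)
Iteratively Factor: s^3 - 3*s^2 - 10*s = (s)*(s^2 - 3*s - 10) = s*(s - 5)*(s + 2)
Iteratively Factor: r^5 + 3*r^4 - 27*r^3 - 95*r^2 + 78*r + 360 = (r + 3)*(r^4 - 27*r^2 - 14*r + 120) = (r - 2)*(r + 3)*(r^3 + 2*r^2 - 23*r - 60) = (r - 2)*(r + 3)^2*(r^2 - r - 20) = (r - 5)*(r - 2)*(r + 3)^2*(r + 4)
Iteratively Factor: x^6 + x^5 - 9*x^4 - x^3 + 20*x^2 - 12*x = (x - 1)*(x^5 + 2*x^4 - 7*x^3 - 8*x^2 + 12*x) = (x - 1)*(x + 3)*(x^4 - x^3 - 4*x^2 + 4*x) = (x - 2)*(x - 1)*(x + 3)*(x^3 + x^2 - 2*x) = (x - 2)*(x - 1)*(x + 2)*(x + 3)*(x^2 - x) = x*(x - 2)*(x - 1)*(x + 2)*(x + 3)*(x - 1)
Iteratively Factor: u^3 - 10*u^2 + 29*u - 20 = (u - 4)*(u^2 - 6*u + 5) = (u - 5)*(u - 4)*(u - 1)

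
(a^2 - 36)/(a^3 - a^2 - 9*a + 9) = (a^2 - 36)/(a^3 - a^2 - 9*a + 9)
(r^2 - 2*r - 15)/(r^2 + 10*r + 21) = (r - 5)/(r + 7)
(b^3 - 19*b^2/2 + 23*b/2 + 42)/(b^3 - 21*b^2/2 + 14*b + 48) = (b - 7)/(b - 8)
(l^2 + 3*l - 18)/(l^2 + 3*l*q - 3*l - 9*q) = (l + 6)/(l + 3*q)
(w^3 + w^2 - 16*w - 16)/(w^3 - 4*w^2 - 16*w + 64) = (w + 1)/(w - 4)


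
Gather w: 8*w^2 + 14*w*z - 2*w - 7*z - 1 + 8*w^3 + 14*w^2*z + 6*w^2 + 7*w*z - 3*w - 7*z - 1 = 8*w^3 + w^2*(14*z + 14) + w*(21*z - 5) - 14*z - 2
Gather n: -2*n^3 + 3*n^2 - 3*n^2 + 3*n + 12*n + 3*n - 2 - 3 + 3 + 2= -2*n^3 + 18*n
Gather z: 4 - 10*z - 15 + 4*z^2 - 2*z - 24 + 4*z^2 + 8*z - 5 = 8*z^2 - 4*z - 40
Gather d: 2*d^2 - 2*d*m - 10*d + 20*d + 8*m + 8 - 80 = 2*d^2 + d*(10 - 2*m) + 8*m - 72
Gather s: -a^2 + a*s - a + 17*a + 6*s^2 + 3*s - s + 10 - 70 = -a^2 + 16*a + 6*s^2 + s*(a + 2) - 60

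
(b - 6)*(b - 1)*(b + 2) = b^3 - 5*b^2 - 8*b + 12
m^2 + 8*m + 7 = (m + 1)*(m + 7)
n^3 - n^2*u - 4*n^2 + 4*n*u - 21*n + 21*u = (n - 7)*(n + 3)*(n - u)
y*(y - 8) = y^2 - 8*y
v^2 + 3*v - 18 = (v - 3)*(v + 6)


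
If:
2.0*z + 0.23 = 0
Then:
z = -0.12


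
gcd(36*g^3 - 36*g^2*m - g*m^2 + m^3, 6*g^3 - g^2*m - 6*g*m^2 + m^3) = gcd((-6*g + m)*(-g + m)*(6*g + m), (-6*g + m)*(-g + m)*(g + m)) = 6*g^2 - 7*g*m + m^2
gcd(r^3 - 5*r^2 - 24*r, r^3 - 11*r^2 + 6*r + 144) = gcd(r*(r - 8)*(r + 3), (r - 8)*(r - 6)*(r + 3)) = r^2 - 5*r - 24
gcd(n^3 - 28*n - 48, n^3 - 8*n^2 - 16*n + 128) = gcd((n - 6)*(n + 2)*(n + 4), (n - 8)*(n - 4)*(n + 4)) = n + 4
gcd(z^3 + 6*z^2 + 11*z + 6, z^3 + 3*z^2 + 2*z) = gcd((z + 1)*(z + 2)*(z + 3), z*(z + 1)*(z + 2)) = z^2 + 3*z + 2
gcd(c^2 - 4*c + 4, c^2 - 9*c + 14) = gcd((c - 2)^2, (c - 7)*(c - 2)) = c - 2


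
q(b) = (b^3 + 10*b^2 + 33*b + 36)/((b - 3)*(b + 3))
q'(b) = (3*b^2 + 20*b + 33)/((b - 3)*(b + 3)) - (b^3 + 10*b^2 + 33*b + 36)/((b - 3)*(b + 3)^2) - (b^3 + 10*b^2 + 33*b + 36)/((b - 3)^2*(b + 3))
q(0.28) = -5.16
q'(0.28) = -4.68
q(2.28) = -46.05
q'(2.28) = -80.02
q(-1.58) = -0.75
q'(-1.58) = -1.00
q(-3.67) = 0.03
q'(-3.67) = 0.06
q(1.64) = -19.24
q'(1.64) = -21.71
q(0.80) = -8.29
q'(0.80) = -7.68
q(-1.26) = -1.12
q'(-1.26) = -1.31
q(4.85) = 37.55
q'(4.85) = -11.27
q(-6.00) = -0.67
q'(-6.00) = 0.48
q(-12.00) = -4.80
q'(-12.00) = 0.81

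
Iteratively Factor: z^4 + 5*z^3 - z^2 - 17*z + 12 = (z - 1)*(z^3 + 6*z^2 + 5*z - 12) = (z - 1)^2*(z^2 + 7*z + 12) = (z - 1)^2*(z + 4)*(z + 3)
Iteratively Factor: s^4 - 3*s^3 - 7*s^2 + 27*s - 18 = (s - 3)*(s^3 - 7*s + 6) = (s - 3)*(s - 1)*(s^2 + s - 6) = (s - 3)*(s - 1)*(s + 3)*(s - 2)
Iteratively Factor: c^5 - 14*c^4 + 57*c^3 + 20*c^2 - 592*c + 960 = (c - 4)*(c^4 - 10*c^3 + 17*c^2 + 88*c - 240) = (c - 4)^2*(c^3 - 6*c^2 - 7*c + 60) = (c - 5)*(c - 4)^2*(c^2 - c - 12) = (c - 5)*(c - 4)^2*(c + 3)*(c - 4)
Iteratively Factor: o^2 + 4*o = (o + 4)*(o)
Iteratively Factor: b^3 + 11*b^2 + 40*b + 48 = (b + 3)*(b^2 + 8*b + 16) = (b + 3)*(b + 4)*(b + 4)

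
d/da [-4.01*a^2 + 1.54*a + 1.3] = 1.54 - 8.02*a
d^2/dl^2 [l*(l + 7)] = 2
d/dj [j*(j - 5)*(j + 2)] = 3*j^2 - 6*j - 10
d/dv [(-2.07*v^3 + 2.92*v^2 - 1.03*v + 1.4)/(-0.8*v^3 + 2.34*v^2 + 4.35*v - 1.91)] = (-2.5078*v^4 - 19.657*v^3 + 30.3333*v^2 - 17.7064*v - 4.1227)/(0.64*v^6 - 3.744*v^5 - 1.4844*v^4 + 23.414*v^3 + 9.9837*v^2 - 16.617*v + 3.6481)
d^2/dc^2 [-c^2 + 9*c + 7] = -2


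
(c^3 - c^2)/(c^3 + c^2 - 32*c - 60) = c^2*(c - 1)/(c^3 + c^2 - 32*c - 60)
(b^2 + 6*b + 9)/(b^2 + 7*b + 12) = (b + 3)/(b + 4)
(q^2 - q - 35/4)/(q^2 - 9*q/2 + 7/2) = (q + 5/2)/(q - 1)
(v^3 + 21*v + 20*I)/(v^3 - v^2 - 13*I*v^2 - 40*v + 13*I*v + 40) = (v^2 + 5*I*v - 4)/(v^2 - v*(1 + 8*I) + 8*I)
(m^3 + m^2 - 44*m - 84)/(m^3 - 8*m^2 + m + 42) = (m + 6)/(m - 3)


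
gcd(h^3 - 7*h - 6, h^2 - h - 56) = 1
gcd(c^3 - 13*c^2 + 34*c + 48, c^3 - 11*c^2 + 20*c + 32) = c^2 - 7*c - 8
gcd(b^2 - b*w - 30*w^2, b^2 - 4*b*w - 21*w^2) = 1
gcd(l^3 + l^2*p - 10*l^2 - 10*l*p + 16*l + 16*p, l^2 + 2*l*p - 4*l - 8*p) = 1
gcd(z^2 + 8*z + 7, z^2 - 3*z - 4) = z + 1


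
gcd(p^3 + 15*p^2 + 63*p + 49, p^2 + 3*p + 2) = p + 1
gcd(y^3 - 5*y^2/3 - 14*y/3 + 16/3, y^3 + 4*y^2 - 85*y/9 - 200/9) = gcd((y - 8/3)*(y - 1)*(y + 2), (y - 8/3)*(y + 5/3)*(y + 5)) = y - 8/3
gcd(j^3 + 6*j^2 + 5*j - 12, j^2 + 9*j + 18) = j + 3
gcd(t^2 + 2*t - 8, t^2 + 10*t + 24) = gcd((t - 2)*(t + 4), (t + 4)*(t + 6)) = t + 4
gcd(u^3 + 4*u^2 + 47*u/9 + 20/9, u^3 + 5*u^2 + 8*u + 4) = u + 1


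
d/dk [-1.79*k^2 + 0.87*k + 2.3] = 0.87 - 3.58*k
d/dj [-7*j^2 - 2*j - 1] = -14*j - 2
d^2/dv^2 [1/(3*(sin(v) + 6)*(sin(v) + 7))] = (-4*sin(v)^4 - 39*sin(v)^3 + 5*sin(v)^2 + 624*sin(v) + 254)/(3*(sin(v) + 6)^3*(sin(v) + 7)^3)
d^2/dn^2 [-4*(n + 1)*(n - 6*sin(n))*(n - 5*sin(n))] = -44*n^2*sin(n) - 44*n*sin(n) + 176*n*cos(n) - 240*n*cos(2*n) - 24*n + 88*sqrt(2)*sin(n + pi/4) - 240*sqrt(2)*sin(2*n + pi/4) - 8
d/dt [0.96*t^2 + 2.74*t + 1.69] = 1.92*t + 2.74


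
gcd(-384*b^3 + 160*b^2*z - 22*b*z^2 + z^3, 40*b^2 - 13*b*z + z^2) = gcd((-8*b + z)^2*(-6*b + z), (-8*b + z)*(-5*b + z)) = -8*b + z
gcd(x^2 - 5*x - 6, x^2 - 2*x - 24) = x - 6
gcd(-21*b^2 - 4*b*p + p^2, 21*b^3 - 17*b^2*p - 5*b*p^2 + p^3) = -21*b^2 - 4*b*p + p^2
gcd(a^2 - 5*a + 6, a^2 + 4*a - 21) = a - 3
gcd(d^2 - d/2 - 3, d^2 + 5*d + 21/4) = d + 3/2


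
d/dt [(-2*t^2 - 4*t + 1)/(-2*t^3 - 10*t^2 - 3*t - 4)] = (-4*t^4 - 16*t^3 - 28*t^2 + 36*t + 19)/(4*t^6 + 40*t^5 + 112*t^4 + 76*t^3 + 89*t^2 + 24*t + 16)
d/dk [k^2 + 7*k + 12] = 2*k + 7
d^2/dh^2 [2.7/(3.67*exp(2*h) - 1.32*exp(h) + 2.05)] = ((3.564 - 39.636*exp(h))*(3.67*exp(2*h) - 1.32*exp(h) + 2.05) + 2.7*(7.34*exp(h) - 1.32)*(14.68*exp(h) - 2.64)*exp(h))*exp(h)/(3.67*exp(2*h) - 1.32*exp(h) + 2.05)^3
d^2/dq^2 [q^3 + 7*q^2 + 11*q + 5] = 6*q + 14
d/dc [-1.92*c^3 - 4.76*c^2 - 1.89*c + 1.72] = -5.76*c^2 - 9.52*c - 1.89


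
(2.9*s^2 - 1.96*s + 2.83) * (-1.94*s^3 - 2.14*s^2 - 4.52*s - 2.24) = -5.626*s^5 - 2.4036*s^4 - 14.4038*s^3 - 3.693*s^2 - 8.4012*s - 6.3392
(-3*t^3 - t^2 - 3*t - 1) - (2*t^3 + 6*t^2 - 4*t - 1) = -5*t^3 - 7*t^2 + t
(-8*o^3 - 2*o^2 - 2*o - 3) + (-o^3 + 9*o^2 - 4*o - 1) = -9*o^3 + 7*o^2 - 6*o - 4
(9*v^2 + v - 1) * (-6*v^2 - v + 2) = -54*v^4 - 15*v^3 + 23*v^2 + 3*v - 2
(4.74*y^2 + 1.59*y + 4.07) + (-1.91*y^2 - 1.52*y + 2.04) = 2.83*y^2 + 0.0700000000000001*y + 6.11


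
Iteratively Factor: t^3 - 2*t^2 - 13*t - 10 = (t - 5)*(t^2 + 3*t + 2) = (t - 5)*(t + 2)*(t + 1)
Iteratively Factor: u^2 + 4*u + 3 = (u + 1)*(u + 3)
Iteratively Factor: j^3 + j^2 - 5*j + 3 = (j + 3)*(j^2 - 2*j + 1) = (j - 1)*(j + 3)*(j - 1)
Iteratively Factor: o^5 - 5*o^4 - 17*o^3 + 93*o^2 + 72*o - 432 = (o - 4)*(o^4 - o^3 - 21*o^2 + 9*o + 108) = (o - 4)^2*(o^3 + 3*o^2 - 9*o - 27) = (o - 4)^2*(o - 3)*(o^2 + 6*o + 9) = (o - 4)^2*(o - 3)*(o + 3)*(o + 3)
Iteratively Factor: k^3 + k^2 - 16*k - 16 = (k + 1)*(k^2 - 16) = (k + 1)*(k + 4)*(k - 4)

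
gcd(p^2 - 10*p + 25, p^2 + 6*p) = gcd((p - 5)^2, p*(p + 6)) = 1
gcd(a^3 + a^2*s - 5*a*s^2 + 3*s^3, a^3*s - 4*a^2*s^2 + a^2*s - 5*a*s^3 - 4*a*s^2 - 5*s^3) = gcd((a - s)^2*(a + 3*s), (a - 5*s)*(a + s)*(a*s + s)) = 1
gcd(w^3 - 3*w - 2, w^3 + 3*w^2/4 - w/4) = w + 1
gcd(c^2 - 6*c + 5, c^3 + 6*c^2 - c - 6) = c - 1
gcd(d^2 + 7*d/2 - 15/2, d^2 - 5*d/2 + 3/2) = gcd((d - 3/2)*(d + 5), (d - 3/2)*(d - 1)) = d - 3/2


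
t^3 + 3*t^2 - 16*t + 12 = (t - 2)*(t - 1)*(t + 6)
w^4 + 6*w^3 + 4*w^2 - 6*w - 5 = (w - 1)*(w + 1)^2*(w + 5)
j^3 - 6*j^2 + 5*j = j*(j - 5)*(j - 1)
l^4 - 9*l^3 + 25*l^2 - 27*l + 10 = (l - 5)*(l - 2)*(l - 1)^2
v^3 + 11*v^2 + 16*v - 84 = (v - 2)*(v + 6)*(v + 7)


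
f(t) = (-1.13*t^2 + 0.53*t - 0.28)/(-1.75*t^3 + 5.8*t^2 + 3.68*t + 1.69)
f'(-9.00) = -0.01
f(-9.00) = -0.06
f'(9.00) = -0.02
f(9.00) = 0.11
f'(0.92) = -0.08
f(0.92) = -0.09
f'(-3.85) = -0.02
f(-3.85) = -0.11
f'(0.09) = 0.42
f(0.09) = -0.12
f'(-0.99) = -0.33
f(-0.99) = -0.35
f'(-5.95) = -0.01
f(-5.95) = -0.08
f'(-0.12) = 1.05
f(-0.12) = -0.27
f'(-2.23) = -0.06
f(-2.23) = -0.17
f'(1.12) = -0.09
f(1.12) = -0.10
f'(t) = (0.53 - 2.26*t)/(-1.75*t^3 + 5.8*t^2 + 3.68*t + 1.69) + (-1.13*t^2 + 0.53*t - 0.28)*(5.25*t^2 - 11.6*t - 3.68)/(-1.75*t^3 + 5.8*t^2 + 3.68*t + 1.69)^2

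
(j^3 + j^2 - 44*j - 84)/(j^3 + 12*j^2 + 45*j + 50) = (j^2 - j - 42)/(j^2 + 10*j + 25)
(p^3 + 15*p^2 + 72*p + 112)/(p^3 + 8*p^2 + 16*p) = (p + 7)/p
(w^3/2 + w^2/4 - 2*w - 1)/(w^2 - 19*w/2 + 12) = (2*w^3 + w^2 - 8*w - 4)/(2*(2*w^2 - 19*w + 24))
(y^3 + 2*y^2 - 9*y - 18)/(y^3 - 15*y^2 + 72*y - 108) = (y^2 + 5*y + 6)/(y^2 - 12*y + 36)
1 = 1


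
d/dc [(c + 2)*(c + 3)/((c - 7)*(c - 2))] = 2*(-7*c^2 + 8*c + 62)/(c^4 - 18*c^3 + 109*c^2 - 252*c + 196)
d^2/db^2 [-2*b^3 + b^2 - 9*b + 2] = 2 - 12*b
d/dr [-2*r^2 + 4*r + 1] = 4 - 4*r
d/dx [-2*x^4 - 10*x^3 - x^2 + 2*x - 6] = -8*x^3 - 30*x^2 - 2*x + 2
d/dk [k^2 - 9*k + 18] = 2*k - 9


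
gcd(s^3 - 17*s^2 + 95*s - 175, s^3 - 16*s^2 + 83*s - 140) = s^2 - 12*s + 35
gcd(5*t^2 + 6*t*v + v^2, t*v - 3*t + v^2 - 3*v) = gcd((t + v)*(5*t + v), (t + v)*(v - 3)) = t + v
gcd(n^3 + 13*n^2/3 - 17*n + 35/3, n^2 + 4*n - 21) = n + 7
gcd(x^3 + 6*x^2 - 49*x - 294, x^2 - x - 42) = x^2 - x - 42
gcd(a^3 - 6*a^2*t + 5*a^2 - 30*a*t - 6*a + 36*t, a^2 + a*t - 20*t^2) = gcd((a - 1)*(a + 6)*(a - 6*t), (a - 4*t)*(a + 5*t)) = 1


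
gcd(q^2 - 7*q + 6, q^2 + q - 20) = 1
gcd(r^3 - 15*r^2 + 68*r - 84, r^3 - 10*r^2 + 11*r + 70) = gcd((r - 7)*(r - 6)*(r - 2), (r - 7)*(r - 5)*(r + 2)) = r - 7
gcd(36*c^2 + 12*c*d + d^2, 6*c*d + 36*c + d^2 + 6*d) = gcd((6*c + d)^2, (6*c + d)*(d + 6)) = 6*c + d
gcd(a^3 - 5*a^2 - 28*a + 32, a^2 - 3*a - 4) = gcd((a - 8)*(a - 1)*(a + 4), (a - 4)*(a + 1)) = 1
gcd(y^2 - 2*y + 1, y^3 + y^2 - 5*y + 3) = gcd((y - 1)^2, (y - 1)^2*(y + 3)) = y^2 - 2*y + 1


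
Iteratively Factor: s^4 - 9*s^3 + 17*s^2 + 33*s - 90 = (s + 2)*(s^3 - 11*s^2 + 39*s - 45) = (s - 5)*(s + 2)*(s^2 - 6*s + 9) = (s - 5)*(s - 3)*(s + 2)*(s - 3)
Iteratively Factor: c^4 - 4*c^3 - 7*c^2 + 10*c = (c)*(c^3 - 4*c^2 - 7*c + 10) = c*(c - 5)*(c^2 + c - 2) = c*(c - 5)*(c + 2)*(c - 1)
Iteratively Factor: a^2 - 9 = (a - 3)*(a + 3)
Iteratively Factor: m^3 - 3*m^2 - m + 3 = (m - 1)*(m^2 - 2*m - 3) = (m - 3)*(m - 1)*(m + 1)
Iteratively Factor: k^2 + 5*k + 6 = (k + 2)*(k + 3)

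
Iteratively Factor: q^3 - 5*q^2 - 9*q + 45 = (q - 5)*(q^2 - 9) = (q - 5)*(q - 3)*(q + 3)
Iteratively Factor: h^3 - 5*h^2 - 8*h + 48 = (h - 4)*(h^2 - h - 12) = (h - 4)^2*(h + 3)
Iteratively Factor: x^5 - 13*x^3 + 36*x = (x - 2)*(x^4 + 2*x^3 - 9*x^2 - 18*x) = (x - 2)*(x + 2)*(x^3 - 9*x) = (x - 3)*(x - 2)*(x + 2)*(x^2 + 3*x) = (x - 3)*(x - 2)*(x + 2)*(x + 3)*(x)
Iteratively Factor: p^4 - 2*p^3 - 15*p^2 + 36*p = (p - 3)*(p^3 + p^2 - 12*p) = (p - 3)*(p + 4)*(p^2 - 3*p) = p*(p - 3)*(p + 4)*(p - 3)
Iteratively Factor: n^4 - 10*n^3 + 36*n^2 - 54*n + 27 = (n - 3)*(n^3 - 7*n^2 + 15*n - 9) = (n - 3)*(n - 1)*(n^2 - 6*n + 9) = (n - 3)^2*(n - 1)*(n - 3)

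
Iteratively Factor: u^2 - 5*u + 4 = (u - 4)*(u - 1)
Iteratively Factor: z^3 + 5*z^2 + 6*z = (z + 2)*(z^2 + 3*z) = z*(z + 2)*(z + 3)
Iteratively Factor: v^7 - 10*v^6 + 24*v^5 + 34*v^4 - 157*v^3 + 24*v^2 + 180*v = (v + 2)*(v^6 - 12*v^5 + 48*v^4 - 62*v^3 - 33*v^2 + 90*v) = (v - 5)*(v + 2)*(v^5 - 7*v^4 + 13*v^3 + 3*v^2 - 18*v) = (v - 5)*(v - 2)*(v + 2)*(v^4 - 5*v^3 + 3*v^2 + 9*v) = (v - 5)*(v - 3)*(v - 2)*(v + 2)*(v^3 - 2*v^2 - 3*v) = (v - 5)*(v - 3)^2*(v - 2)*(v + 2)*(v^2 + v) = v*(v - 5)*(v - 3)^2*(v - 2)*(v + 2)*(v + 1)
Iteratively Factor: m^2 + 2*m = (m)*(m + 2)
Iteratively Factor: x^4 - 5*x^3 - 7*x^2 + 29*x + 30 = (x - 5)*(x^3 - 7*x - 6) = (x - 5)*(x + 2)*(x^2 - 2*x - 3) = (x - 5)*(x - 3)*(x + 2)*(x + 1)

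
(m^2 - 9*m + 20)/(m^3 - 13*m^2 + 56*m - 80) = 1/(m - 4)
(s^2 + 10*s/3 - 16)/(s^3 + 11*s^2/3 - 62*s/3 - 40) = (3*s - 8)/(3*s^2 - 7*s - 20)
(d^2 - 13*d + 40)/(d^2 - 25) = (d - 8)/(d + 5)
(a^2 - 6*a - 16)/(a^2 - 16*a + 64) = (a + 2)/(a - 8)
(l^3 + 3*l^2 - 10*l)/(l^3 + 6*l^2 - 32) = l*(l + 5)/(l^2 + 8*l + 16)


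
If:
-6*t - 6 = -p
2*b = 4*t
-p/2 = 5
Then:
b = -16/3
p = -10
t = -8/3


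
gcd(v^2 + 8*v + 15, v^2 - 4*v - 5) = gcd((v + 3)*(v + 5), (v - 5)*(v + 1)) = 1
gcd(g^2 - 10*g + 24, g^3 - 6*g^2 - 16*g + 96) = g^2 - 10*g + 24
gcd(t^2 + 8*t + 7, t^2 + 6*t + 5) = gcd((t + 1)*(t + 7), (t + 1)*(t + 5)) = t + 1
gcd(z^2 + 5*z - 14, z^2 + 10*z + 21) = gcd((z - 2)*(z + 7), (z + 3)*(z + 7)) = z + 7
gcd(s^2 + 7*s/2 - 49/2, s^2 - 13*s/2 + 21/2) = s - 7/2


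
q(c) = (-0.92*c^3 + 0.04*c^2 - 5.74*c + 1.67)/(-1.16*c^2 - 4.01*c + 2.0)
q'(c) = (2.32*c + 4.01)*(-0.92*c^3 + 0.04*c^2 - 5.74*c + 1.67)/(-1.16*c^2 - 4.01*c + 2.0)^2 + (-2.76*c^2 + 0.08*c - 5.74)/(-1.16*c^2 - 4.01*c + 2.0) = (1.0672*c^4 + 7.3784*c^3 - 12.3388*c^2 + 4.0344*c - 4.7833)/(1.3456*c^4 + 9.3032*c^3 + 11.4401*c^2 - 16.04*c + 4.0)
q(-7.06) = -13.38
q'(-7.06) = -0.78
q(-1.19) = 1.97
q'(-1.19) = -1.42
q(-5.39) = -17.63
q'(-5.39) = -6.29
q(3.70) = 2.29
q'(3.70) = 0.50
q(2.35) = 1.70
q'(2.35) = 0.34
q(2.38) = 1.71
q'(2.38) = 0.34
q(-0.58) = 1.32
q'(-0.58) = -0.81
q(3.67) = 2.27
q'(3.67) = 0.50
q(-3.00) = 12.28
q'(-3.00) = -18.68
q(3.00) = 1.96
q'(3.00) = 0.43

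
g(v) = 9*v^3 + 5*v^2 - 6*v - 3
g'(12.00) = 4002.00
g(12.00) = 16197.00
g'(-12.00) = 3762.00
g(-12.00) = -14763.00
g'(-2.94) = 197.98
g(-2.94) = -170.85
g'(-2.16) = 98.37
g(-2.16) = -57.41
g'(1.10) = 37.67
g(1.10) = 8.43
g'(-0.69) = -0.05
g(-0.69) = 0.56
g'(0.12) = -4.41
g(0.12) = -3.63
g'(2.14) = 139.05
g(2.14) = 95.26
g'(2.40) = 173.52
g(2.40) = 135.82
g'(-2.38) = 123.14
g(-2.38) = -81.73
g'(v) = 27*v^2 + 10*v - 6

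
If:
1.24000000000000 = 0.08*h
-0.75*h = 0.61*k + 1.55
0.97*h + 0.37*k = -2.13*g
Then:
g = -3.31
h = 15.50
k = -21.60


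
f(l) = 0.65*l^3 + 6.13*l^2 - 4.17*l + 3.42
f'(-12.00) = 129.51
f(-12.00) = -187.02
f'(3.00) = 50.16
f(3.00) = 63.63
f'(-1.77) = -19.76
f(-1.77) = 26.40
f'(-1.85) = -20.18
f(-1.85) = 28.00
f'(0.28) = -0.58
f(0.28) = 2.75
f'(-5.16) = -15.51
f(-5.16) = 98.85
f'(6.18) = 146.07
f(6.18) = 365.19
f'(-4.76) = -18.35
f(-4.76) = 92.06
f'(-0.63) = -11.12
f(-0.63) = 8.32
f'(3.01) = 50.40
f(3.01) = 64.13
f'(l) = 1.95*l^2 + 12.26*l - 4.17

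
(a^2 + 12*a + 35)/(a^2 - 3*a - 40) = (a + 7)/(a - 8)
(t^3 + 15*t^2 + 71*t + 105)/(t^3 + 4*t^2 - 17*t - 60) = (t + 7)/(t - 4)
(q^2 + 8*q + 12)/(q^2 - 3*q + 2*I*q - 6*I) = (q^2 + 8*q + 12)/(q^2 + q*(-3 + 2*I) - 6*I)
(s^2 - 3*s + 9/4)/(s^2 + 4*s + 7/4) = (4*s^2 - 12*s + 9)/(4*s^2 + 16*s + 7)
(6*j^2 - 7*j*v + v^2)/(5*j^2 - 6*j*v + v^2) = (-6*j + v)/(-5*j + v)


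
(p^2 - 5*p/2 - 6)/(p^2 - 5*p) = (p^2 - 5*p/2 - 6)/(p*(p - 5))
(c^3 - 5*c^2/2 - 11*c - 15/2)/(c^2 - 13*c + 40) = (2*c^2 + 5*c + 3)/(2*(c - 8))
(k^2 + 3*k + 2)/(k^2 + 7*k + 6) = (k + 2)/(k + 6)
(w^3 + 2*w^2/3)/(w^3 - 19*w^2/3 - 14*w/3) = w/(w - 7)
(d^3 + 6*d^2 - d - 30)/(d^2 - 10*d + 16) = (d^2 + 8*d + 15)/(d - 8)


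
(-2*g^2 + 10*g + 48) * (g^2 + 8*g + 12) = -2*g^4 - 6*g^3 + 104*g^2 + 504*g + 576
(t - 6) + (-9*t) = -8*t - 6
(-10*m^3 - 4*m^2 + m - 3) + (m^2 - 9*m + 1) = -10*m^3 - 3*m^2 - 8*m - 2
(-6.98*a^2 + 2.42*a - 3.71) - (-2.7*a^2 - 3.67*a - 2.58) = -4.28*a^2 + 6.09*a - 1.13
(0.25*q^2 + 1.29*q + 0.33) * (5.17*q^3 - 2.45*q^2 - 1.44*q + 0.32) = 1.2925*q^5 + 6.0568*q^4 - 1.8144*q^3 - 2.5861*q^2 - 0.0624*q + 0.1056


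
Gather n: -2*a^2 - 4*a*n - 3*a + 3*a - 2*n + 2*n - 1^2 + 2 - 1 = -2*a^2 - 4*a*n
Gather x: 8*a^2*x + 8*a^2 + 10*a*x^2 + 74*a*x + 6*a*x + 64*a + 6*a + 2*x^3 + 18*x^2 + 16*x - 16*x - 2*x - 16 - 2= 8*a^2 + 70*a + 2*x^3 + x^2*(10*a + 18) + x*(8*a^2 + 80*a - 2) - 18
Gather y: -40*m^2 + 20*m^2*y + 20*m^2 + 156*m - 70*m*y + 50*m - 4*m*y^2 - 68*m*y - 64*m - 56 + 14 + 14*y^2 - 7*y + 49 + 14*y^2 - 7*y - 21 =-20*m^2 + 142*m + y^2*(28 - 4*m) + y*(20*m^2 - 138*m - 14) - 14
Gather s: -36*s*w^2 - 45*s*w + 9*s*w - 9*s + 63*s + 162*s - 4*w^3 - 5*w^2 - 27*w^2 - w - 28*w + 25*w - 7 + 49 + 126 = s*(-36*w^2 - 36*w + 216) - 4*w^3 - 32*w^2 - 4*w + 168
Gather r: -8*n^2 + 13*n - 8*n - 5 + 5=-8*n^2 + 5*n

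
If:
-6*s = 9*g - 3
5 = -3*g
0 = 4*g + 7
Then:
No Solution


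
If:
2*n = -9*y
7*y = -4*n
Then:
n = 0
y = 0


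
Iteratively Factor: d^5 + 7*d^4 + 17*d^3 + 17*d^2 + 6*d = (d)*(d^4 + 7*d^3 + 17*d^2 + 17*d + 6) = d*(d + 3)*(d^3 + 4*d^2 + 5*d + 2) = d*(d + 1)*(d + 3)*(d^2 + 3*d + 2) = d*(d + 1)*(d + 2)*(d + 3)*(d + 1)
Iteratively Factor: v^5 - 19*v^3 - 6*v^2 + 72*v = (v + 3)*(v^4 - 3*v^3 - 10*v^2 + 24*v) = (v - 2)*(v + 3)*(v^3 - v^2 - 12*v) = (v - 2)*(v + 3)^2*(v^2 - 4*v) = v*(v - 2)*(v + 3)^2*(v - 4)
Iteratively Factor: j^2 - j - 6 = (j - 3)*(j + 2)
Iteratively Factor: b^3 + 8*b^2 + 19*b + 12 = (b + 3)*(b^2 + 5*b + 4) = (b + 3)*(b + 4)*(b + 1)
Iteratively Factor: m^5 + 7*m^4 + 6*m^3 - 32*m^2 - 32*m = (m + 1)*(m^4 + 6*m^3 - 32*m) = (m + 1)*(m + 4)*(m^3 + 2*m^2 - 8*m) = (m + 1)*(m + 4)^2*(m^2 - 2*m) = (m - 2)*(m + 1)*(m + 4)^2*(m)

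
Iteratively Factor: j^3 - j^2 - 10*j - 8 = (j - 4)*(j^2 + 3*j + 2) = (j - 4)*(j + 1)*(j + 2)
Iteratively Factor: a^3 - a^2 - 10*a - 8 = (a + 1)*(a^2 - 2*a - 8) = (a + 1)*(a + 2)*(a - 4)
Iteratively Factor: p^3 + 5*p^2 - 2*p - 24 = (p - 2)*(p^2 + 7*p + 12) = (p - 2)*(p + 3)*(p + 4)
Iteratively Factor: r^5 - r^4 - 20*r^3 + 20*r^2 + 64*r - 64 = (r - 4)*(r^4 + 3*r^3 - 8*r^2 - 12*r + 16) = (r - 4)*(r - 2)*(r^3 + 5*r^2 + 2*r - 8) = (r - 4)*(r - 2)*(r - 1)*(r^2 + 6*r + 8) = (r - 4)*(r - 2)*(r - 1)*(r + 2)*(r + 4)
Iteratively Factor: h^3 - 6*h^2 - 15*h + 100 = (h - 5)*(h^2 - h - 20) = (h - 5)*(h + 4)*(h - 5)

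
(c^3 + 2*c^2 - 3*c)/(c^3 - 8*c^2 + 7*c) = (c + 3)/(c - 7)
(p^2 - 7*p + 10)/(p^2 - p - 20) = (p - 2)/(p + 4)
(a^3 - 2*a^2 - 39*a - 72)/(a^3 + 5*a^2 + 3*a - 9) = (a - 8)/(a - 1)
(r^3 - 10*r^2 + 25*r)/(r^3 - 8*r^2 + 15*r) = (r - 5)/(r - 3)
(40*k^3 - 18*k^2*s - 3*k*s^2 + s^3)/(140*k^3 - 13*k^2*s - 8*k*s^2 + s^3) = (-2*k + s)/(-7*k + s)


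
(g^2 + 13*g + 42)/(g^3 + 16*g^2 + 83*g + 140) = (g + 6)/(g^2 + 9*g + 20)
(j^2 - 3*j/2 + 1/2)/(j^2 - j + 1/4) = 2*(j - 1)/(2*j - 1)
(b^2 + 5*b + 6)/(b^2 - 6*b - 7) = (b^2 + 5*b + 6)/(b^2 - 6*b - 7)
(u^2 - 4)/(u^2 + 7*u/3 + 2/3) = 3*(u - 2)/(3*u + 1)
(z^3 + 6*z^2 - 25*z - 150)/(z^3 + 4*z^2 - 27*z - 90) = (z + 5)/(z + 3)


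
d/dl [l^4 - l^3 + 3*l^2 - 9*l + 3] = 4*l^3 - 3*l^2 + 6*l - 9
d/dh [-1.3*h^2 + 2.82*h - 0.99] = 2.82 - 2.6*h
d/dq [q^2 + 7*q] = 2*q + 7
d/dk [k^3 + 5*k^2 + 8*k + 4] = 3*k^2 + 10*k + 8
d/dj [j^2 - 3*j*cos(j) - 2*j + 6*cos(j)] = 3*j*sin(j) + 2*j - 6*sin(j) - 3*cos(j) - 2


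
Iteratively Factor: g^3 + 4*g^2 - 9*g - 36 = (g - 3)*(g^2 + 7*g + 12) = (g - 3)*(g + 3)*(g + 4)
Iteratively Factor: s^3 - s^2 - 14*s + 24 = (s - 3)*(s^2 + 2*s - 8) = (s - 3)*(s + 4)*(s - 2)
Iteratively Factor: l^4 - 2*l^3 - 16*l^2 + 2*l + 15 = (l - 1)*(l^3 - l^2 - 17*l - 15) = (l - 1)*(l + 1)*(l^2 - 2*l - 15) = (l - 1)*(l + 1)*(l + 3)*(l - 5)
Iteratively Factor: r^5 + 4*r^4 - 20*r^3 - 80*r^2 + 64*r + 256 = (r + 4)*(r^4 - 20*r^2 + 64) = (r - 2)*(r + 4)*(r^3 + 2*r^2 - 16*r - 32) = (r - 4)*(r - 2)*(r + 4)*(r^2 + 6*r + 8) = (r - 4)*(r - 2)*(r + 2)*(r + 4)*(r + 4)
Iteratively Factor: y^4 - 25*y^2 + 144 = (y + 4)*(y^3 - 4*y^2 - 9*y + 36) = (y - 4)*(y + 4)*(y^2 - 9) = (y - 4)*(y - 3)*(y + 4)*(y + 3)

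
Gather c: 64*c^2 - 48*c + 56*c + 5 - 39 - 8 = 64*c^2 + 8*c - 42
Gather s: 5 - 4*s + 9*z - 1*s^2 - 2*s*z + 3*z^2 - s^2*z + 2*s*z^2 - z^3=s^2*(-z - 1) + s*(2*z^2 - 2*z - 4) - z^3 + 3*z^2 + 9*z + 5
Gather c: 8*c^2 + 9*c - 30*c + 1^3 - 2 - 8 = 8*c^2 - 21*c - 9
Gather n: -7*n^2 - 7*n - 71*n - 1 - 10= -7*n^2 - 78*n - 11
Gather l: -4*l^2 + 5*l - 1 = -4*l^2 + 5*l - 1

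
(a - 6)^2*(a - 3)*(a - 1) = a^4 - 16*a^3 + 87*a^2 - 180*a + 108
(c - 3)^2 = c^2 - 6*c + 9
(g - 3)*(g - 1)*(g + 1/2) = g^3 - 7*g^2/2 + g + 3/2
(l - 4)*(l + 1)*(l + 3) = l^3 - 13*l - 12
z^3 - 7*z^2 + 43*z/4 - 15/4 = (z - 5)*(z - 3/2)*(z - 1/2)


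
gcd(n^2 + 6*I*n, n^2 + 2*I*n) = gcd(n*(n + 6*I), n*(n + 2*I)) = n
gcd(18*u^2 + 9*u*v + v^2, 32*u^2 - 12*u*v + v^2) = 1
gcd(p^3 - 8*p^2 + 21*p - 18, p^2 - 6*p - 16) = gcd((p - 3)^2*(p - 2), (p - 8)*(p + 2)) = 1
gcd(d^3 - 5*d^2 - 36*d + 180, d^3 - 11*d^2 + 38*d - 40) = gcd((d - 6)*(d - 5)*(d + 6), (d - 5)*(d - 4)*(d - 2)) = d - 5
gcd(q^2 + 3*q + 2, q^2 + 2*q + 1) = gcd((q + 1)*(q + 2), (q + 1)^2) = q + 1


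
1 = 1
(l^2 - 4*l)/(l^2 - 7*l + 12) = l/(l - 3)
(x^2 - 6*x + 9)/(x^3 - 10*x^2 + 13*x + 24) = (x - 3)/(x^2 - 7*x - 8)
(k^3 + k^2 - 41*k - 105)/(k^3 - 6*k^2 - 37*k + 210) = (k^2 + 8*k + 15)/(k^2 + k - 30)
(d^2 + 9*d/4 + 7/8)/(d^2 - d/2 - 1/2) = (d + 7/4)/(d - 1)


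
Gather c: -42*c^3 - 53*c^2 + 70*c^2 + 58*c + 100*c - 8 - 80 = -42*c^3 + 17*c^2 + 158*c - 88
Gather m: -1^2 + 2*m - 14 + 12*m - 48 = 14*m - 63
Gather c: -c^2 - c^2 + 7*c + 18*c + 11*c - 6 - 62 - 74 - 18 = -2*c^2 + 36*c - 160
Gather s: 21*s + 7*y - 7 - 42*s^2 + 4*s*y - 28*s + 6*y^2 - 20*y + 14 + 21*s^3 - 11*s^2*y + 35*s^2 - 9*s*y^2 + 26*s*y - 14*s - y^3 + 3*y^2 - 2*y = 21*s^3 + s^2*(-11*y - 7) + s*(-9*y^2 + 30*y - 21) - y^3 + 9*y^2 - 15*y + 7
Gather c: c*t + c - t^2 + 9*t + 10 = c*(t + 1) - t^2 + 9*t + 10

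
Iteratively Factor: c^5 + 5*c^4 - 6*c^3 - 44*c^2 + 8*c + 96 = (c + 4)*(c^4 + c^3 - 10*c^2 - 4*c + 24) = (c + 2)*(c + 4)*(c^3 - c^2 - 8*c + 12) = (c - 2)*(c + 2)*(c + 4)*(c^2 + c - 6) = (c - 2)^2*(c + 2)*(c + 4)*(c + 3)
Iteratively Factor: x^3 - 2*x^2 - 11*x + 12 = (x + 3)*(x^2 - 5*x + 4) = (x - 4)*(x + 3)*(x - 1)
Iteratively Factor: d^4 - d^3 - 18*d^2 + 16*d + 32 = (d - 4)*(d^3 + 3*d^2 - 6*d - 8) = (d - 4)*(d - 2)*(d^2 + 5*d + 4) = (d - 4)*(d - 2)*(d + 1)*(d + 4)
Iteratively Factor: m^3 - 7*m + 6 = (m + 3)*(m^2 - 3*m + 2) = (m - 2)*(m + 3)*(m - 1)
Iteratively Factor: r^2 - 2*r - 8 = (r + 2)*(r - 4)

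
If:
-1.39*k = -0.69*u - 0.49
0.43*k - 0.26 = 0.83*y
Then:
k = 1.93023255813953*y + 0.604651162790698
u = 3.88843950117964*y + 0.507920458375463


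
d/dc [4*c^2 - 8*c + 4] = 8*c - 8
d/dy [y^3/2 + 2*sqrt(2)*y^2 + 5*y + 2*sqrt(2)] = 3*y^2/2 + 4*sqrt(2)*y + 5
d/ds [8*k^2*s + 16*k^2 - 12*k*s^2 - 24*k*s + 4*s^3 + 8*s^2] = 8*k^2 - 24*k*s - 24*k + 12*s^2 + 16*s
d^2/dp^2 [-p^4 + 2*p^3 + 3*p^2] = -12*p^2 + 12*p + 6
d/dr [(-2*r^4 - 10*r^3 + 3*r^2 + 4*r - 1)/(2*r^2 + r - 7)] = (-8*r^5 - 26*r^4 + 36*r^3 + 205*r^2 - 38*r - 27)/(4*r^4 + 4*r^3 - 27*r^2 - 14*r + 49)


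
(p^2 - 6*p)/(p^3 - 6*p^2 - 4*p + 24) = p/(p^2 - 4)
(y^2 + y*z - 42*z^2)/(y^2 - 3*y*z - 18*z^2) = (y + 7*z)/(y + 3*z)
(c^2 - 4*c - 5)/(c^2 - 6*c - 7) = (c - 5)/(c - 7)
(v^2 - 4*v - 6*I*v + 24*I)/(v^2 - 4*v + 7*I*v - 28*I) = (v - 6*I)/(v + 7*I)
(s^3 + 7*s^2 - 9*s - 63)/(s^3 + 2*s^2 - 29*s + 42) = (s + 3)/(s - 2)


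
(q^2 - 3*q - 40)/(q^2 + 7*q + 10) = (q - 8)/(q + 2)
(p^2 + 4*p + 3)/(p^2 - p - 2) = (p + 3)/(p - 2)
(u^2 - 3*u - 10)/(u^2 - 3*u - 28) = (-u^2 + 3*u + 10)/(-u^2 + 3*u + 28)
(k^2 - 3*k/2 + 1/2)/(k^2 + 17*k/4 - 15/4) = 2*(2*k^2 - 3*k + 1)/(4*k^2 + 17*k - 15)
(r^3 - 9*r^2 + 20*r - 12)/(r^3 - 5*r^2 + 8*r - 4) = (r - 6)/(r - 2)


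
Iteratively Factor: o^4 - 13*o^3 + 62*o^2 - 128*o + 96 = (o - 4)*(o^3 - 9*o^2 + 26*o - 24) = (o - 4)*(o - 3)*(o^2 - 6*o + 8) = (o - 4)^2*(o - 3)*(o - 2)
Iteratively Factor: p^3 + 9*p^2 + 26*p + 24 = (p + 3)*(p^2 + 6*p + 8) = (p + 3)*(p + 4)*(p + 2)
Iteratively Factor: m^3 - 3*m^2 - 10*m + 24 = (m - 2)*(m^2 - m - 12) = (m - 2)*(m + 3)*(m - 4)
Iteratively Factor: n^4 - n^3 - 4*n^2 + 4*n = (n)*(n^3 - n^2 - 4*n + 4) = n*(n - 2)*(n^2 + n - 2) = n*(n - 2)*(n + 2)*(n - 1)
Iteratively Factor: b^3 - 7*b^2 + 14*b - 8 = (b - 1)*(b^2 - 6*b + 8) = (b - 2)*(b - 1)*(b - 4)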